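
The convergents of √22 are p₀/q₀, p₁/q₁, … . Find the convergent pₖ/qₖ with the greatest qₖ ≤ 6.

√22 = [4; 1, 2, 4, 2, 1, 8, …] (period length 6).
Convergents:
  p_0/q_0 = 4/1
  p_1/q_1 = 5/1
  p_2/q_2 = 14/3
  p_3/q_3 = 61/13
q_2 = 3 ≤ 6 < 13 = q_3, so the answer is 14/3.

14/3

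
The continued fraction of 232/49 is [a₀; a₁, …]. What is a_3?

232 = 4·49 + 36   →  a_0 = 4
49 = 1·36 + 13   →  a_1 = 1
36 = 2·13 + 10   →  a_2 = 2
13 = 1·10 + 3   →  a_3 = 1

1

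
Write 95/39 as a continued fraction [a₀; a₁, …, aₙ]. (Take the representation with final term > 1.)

[2; 2, 3, 2, 2]

95 = 2*39 + 17
39 = 2*17 + 5
17 = 3*5 + 2
5 = 2*2 + 1
2 = 2*1 + 0  (stop)
So 95/39 = [2; 2, 3, 2, 2].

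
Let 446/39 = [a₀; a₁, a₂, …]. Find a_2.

446 = 11·39 + 17   →  a_0 = 11
39 = 2·17 + 5   →  a_1 = 2
17 = 3·5 + 2   →  a_2 = 3

3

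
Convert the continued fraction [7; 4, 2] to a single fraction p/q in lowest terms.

65/9

Using pₖ = aₖpₖ₋₁ + pₖ₋₂ and qₖ = aₖqₖ₋₁ + qₖ₋₂:
  k=0: a=7, p=7, q=1
  k=1: a=4, p=29, q=4
  k=2: a=2, p=65, q=9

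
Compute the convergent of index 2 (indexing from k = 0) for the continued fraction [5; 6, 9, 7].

284/55

Using pₖ = aₖpₖ₋₁ + pₖ₋₂, qₖ = aₖqₖ₋₁ + qₖ₋₂ (with p₋₁=1, p₋₂=0, q₋₁=0, q₋₂=1):
  k=0: a=5, p=5, q=1
  k=1: a=6, p=31, q=6
  k=2: a=9, p=284, q=55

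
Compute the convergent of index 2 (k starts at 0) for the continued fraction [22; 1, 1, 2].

45/2

Using pₖ = aₖpₖ₋₁ + pₖ₋₂, qₖ = aₖqₖ₋₁ + qₖ₋₂ (with p₋₁=1, p₋₂=0, q₋₁=0, q₋₂=1):
  k=0: a=22, p=22, q=1
  k=1: a=1, p=23, q=1
  k=2: a=1, p=45, q=2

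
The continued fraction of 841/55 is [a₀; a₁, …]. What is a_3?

841 = 15·55 + 16   →  a_0 = 15
55 = 3·16 + 7   →  a_1 = 3
16 = 2·7 + 2   →  a_2 = 2
7 = 3·2 + 1   →  a_3 = 3

3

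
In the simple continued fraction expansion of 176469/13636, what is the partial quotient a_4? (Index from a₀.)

176469 = 12·13636 + 12837   →  a_0 = 12
13636 = 1·12837 + 799   →  a_1 = 1
12837 = 16·799 + 53   →  a_2 = 16
799 = 15·53 + 4   →  a_3 = 15
53 = 13·4 + 1   →  a_4 = 13

13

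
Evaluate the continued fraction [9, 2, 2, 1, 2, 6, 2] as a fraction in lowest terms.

2459/261

Fold from the inside: start with 2/1.
  6 + 1/2 = 13/2
  2 + 2/13 = 28/13
  1 + 13/28 = 41/28
  2 + 28/41 = 110/41
  2 + 41/110 = 261/110
  9 + 110/261 = 2459/261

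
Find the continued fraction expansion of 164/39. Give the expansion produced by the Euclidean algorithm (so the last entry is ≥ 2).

[4; 4, 1, 7]

164 = 4*39 + 8
39 = 4*8 + 7
8 = 1*7 + 1
7 = 7*1 + 0  (stop)
So 164/39 = [4; 4, 1, 7].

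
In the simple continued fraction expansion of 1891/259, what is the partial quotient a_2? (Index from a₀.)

3

1891 = 7·259 + 78   →  a_0 = 7
259 = 3·78 + 25   →  a_1 = 3
78 = 3·25 + 3   →  a_2 = 3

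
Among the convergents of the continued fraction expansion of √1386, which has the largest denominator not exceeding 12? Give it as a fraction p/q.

√1386 = [37; 4, 2, 1, 2, 1, 2, 4, 74, …] (period length 8).
Convergents:
  p_0/q_0 = 37/1
  p_1/q_1 = 149/4
  p_2/q_2 = 335/9
  p_3/q_3 = 484/13
q_2 = 9 ≤ 12 < 13 = q_3, so the answer is 335/9.

335/9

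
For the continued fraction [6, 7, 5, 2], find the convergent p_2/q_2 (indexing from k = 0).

221/36

Using pₖ = aₖpₖ₋₁ + pₖ₋₂, qₖ = aₖqₖ₋₁ + qₖ₋₂ (with p₋₁=1, p₋₂=0, q₋₁=0, q₋₂=1):
  k=0: a=6, p=6, q=1
  k=1: a=7, p=43, q=7
  k=2: a=5, p=221, q=36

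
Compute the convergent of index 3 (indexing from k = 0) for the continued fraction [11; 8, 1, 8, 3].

Using pₖ = aₖpₖ₋₁ + pₖ₋₂, qₖ = aₖqₖ₋₁ + qₖ₋₂ (with p₋₁=1, p₋₂=0, q₋₁=0, q₋₂=1):
  k=0: a=11, p=11, q=1
  k=1: a=8, p=89, q=8
  k=2: a=1, p=100, q=9
  k=3: a=8, p=889, q=80

889/80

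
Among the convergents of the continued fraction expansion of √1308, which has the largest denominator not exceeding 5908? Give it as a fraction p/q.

94177/2604

√1308 = [36; 6, 72, …] (period length 2).
Convergents:
  p_0/q_0 = 36/1
  p_1/q_1 = 217/6
  p_2/q_2 = 15660/433
  p_3/q_3 = 94177/2604
  p_4/q_4 = 6796404/187921
q_3 = 2604 ≤ 5908 < 187921 = q_4, so the answer is 94177/2604.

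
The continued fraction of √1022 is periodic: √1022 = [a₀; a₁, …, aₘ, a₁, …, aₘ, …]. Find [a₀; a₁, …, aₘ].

a₀ = ⌊√1022⌋ = 31.
With m₀=0, d₀=1 and mₖ₊₁ = dₖaₖ − mₖ, dₖ₊₁ = (n − mₖ₊₁²)/dₖ, aₖ₊₁ = ⌊(a₀+mₖ₊₁)/dₖ₊₁⌋:
  k=1: m=31, d=61, a=1
  k=2: m=30, d=2, a=30
  k=3: m=30, d=61, a=1
  k=4: m=31, d=1, a=62
d=1 and a=2a₀=62 at k=4, so the next step gives (m, d) = (31, 61) again — its k=1 value — and the period has length 4.

[31; 1, 30, 1, 62]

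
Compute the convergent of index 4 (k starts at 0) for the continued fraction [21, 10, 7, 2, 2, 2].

Using pₖ = aₖpₖ₋₁ + pₖ₋₂, qₖ = aₖqₖ₋₁ + qₖ₋₂ (with p₋₁=1, p₋₂=0, q₋₁=0, q₋₂=1):
  k=0: a=21, p=21, q=1
  k=1: a=10, p=211, q=10
  k=2: a=7, p=1498, q=71
  k=3: a=2, p=3207, q=152
  k=4: a=2, p=7912, q=375

7912/375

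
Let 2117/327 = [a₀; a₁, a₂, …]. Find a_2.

2117 = 6·327 + 155   →  a_0 = 6
327 = 2·155 + 17   →  a_1 = 2
155 = 9·17 + 2   →  a_2 = 9

9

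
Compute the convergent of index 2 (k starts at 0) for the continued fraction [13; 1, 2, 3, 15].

Using pₖ = aₖpₖ₋₁ + pₖ₋₂, qₖ = aₖqₖ₋₁ + qₖ₋₂ (with p₋₁=1, p₋₂=0, q₋₁=0, q₋₂=1):
  k=0: a=13, p=13, q=1
  k=1: a=1, p=14, q=1
  k=2: a=2, p=41, q=3

41/3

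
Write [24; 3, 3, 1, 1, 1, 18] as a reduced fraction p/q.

Using pₖ = aₖpₖ₋₁ + pₖ₋₂ and qₖ = aₖqₖ₋₁ + qₖ₋₂:
  k=0: a=24, p=24, q=1
  k=1: a=3, p=73, q=3
  k=2: a=3, p=243, q=10
  k=3: a=1, p=316, q=13
  k=4: a=1, p=559, q=23
  k=5: a=1, p=875, q=36
  k=6: a=18, p=16309, q=671

16309/671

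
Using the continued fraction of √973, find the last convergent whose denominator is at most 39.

√973 = [31; 5, 5, 2, 8, 2, 5, 5, 62, …] (period length 8).
Convergents:
  p_0/q_0 = 31/1
  p_1/q_1 = 156/5
  p_2/q_2 = 811/26
  p_3/q_3 = 1778/57
q_2 = 26 ≤ 39 < 57 = q_3, so the answer is 811/26.

811/26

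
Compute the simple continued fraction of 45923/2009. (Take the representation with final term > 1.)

[22; 1, 6, 13, 1, 1, 10]

45923 = 22·2009 + 1725
2009 = 1·1725 + 284
1725 = 6·284 + 21
284 = 13·21 + 11
21 = 1·11 + 10
11 = 1·10 + 1
10 = 10·1 + 0  (stop)
So 45923/2009 = [22; 1, 6, 13, 1, 1, 10].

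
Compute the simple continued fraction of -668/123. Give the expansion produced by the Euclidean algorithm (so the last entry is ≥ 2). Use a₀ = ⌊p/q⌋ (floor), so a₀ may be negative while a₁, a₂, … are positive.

[-6; 1, 1, 3, 8, 2]

-668 = -6*123 + 70
123 = 1*70 + 53
70 = 1*53 + 17
53 = 3*17 + 2
17 = 8*2 + 1
2 = 2*1 + 0  (stop)
So -668/123 = [-6; 1, 1, 3, 8, 2].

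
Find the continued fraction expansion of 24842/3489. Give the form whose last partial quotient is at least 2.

24842 = 7×3489 + 419
3489 = 8×419 + 137
419 = 3×137 + 8
137 = 17×8 + 1
8 = 8×1 + 0  (stop)
So 24842/3489 = [7; 8, 3, 17, 8].

[7; 8, 3, 17, 8]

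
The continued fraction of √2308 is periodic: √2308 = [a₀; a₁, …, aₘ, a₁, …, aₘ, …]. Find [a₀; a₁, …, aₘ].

[48; 24, 96]

a₀ = ⌊√2308⌋ = 48.
With m₀=0, d₀=1 and mₖ₊₁ = dₖaₖ − mₖ, dₖ₊₁ = (n − mₖ₊₁²)/dₖ, aₖ₊₁ = ⌊(a₀+mₖ₊₁)/dₖ₊₁⌋:
  k=1: m=48, d=4, a=24
  k=2: m=48, d=1, a=96
d=1 and a=2a₀=96 at k=2, so the next step gives (m, d) = (48, 4) again — its k=1 value — and the period has length 2.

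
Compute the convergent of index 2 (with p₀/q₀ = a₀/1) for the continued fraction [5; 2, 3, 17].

38/7

Using pₖ = aₖpₖ₋₁ + pₖ₋₂, qₖ = aₖqₖ₋₁ + qₖ₋₂ (with p₋₁=1, p₋₂=0, q₋₁=0, q₋₂=1):
  k=0: a=5, p=5, q=1
  k=1: a=2, p=11, q=2
  k=2: a=3, p=38, q=7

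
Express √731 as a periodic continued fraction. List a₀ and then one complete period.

a₀ = ⌊√731⌋ = 27.
With m₀=0, d₀=1 and mₖ₊₁ = dₖaₖ − mₖ, dₖ₊₁ = (n − mₖ₊₁²)/dₖ, aₖ₊₁ = ⌊(a₀+mₖ₊₁)/dₖ₊₁⌋:
  k=1: m=27, d=2, a=27
  k=2: m=27, d=1, a=54
d=1 and a=2a₀=54 at k=2, so the next step gives (m, d) = (27, 2) again — its k=1 value — and the period has length 2.

[27; 27, 54]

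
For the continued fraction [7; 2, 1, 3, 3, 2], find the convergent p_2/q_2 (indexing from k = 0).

Using pₖ = aₖpₖ₋₁ + pₖ₋₂, qₖ = aₖqₖ₋₁ + qₖ₋₂ (with p₋₁=1, p₋₂=0, q₋₁=0, q₋₂=1):
  k=0: a=7, p=7, q=1
  k=1: a=2, p=15, q=2
  k=2: a=1, p=22, q=3

22/3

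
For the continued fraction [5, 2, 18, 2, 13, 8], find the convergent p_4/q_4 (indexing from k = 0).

Using pₖ = aₖpₖ₋₁ + pₖ₋₂, qₖ = aₖqₖ₋₁ + qₖ₋₂ (with p₋₁=1, p₋₂=0, q₋₁=0, q₋₂=1):
  k=0: a=5, p=5, q=1
  k=1: a=2, p=11, q=2
  k=2: a=18, p=203, q=37
  k=3: a=2, p=417, q=76
  k=4: a=13, p=5624, q=1025

5624/1025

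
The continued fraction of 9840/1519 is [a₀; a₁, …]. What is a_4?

9840 = 6·1519 + 726   →  a_0 = 6
1519 = 2·726 + 67   →  a_1 = 2
726 = 10·67 + 56   →  a_2 = 10
67 = 1·56 + 11   →  a_3 = 1
56 = 5·11 + 1   →  a_4 = 5

5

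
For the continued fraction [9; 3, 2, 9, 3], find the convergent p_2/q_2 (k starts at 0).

65/7

Using pₖ = aₖpₖ₋₁ + pₖ₋₂, qₖ = aₖqₖ₋₁ + qₖ₋₂ (with p₋₁=1, p₋₂=0, q₋₁=0, q₋₂=1):
  k=0: a=9, p=9, q=1
  k=1: a=3, p=28, q=3
  k=2: a=2, p=65, q=7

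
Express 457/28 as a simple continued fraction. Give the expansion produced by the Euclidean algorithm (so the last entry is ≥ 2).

457 = 16·28 + 9
28 = 3·9 + 1
9 = 9·1 + 0  (stop)
So 457/28 = [16; 3, 9].

[16; 3, 9]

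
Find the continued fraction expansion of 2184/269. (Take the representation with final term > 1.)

2184 = 8×269 + 32
269 = 8×32 + 13
32 = 2×13 + 6
13 = 2×6 + 1
6 = 6×1 + 0  (stop)
So 2184/269 = [8; 8, 2, 2, 6].

[8; 8, 2, 2, 6]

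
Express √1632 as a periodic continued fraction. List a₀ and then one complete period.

a₀ = ⌊√1632⌋ = 40.
With m₀=0, d₀=1 and mₖ₊₁ = dₖaₖ − mₖ, dₖ₊₁ = (n − mₖ₊₁²)/dₖ, aₖ₊₁ = ⌊(a₀+mₖ₊₁)/dₖ₊₁⌋:
  k=1: m=40, d=32, a=2
  k=2: m=24, d=33, a=1
  k=3: m=9, d=47, a=1
  k=4: m=38, d=4, a=19
  k=5: m=38, d=47, a=1
  k=6: m=9, d=33, a=1
  k=7: m=24, d=32, a=2
  k=8: m=40, d=1, a=80
d=1 and a=2a₀=80 at k=8, so the next step gives (m, d) = (40, 32) again — its k=1 value — and the period has length 8.

[40; 2, 1, 1, 19, 1, 1, 2, 80]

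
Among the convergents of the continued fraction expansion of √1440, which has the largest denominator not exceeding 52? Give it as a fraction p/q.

√1440 = [37; 1, 17, 1, 74, …] (period length 4).
Convergents:
  p_0/q_0 = 37/1
  p_1/q_1 = 38/1
  p_2/q_2 = 683/18
  p_3/q_3 = 721/19
  p_4/q_4 = 54037/1424
q_3 = 19 ≤ 52 < 1424 = q_4, so the answer is 721/19.

721/19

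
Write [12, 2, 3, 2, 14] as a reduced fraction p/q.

2873/231

Fold from the inside: start with 14/1.
  2 + 1/14 = 29/14
  3 + 14/29 = 101/29
  2 + 29/101 = 231/101
  12 + 101/231 = 2873/231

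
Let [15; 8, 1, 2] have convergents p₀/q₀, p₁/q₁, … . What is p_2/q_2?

Using pₖ = aₖpₖ₋₁ + pₖ₋₂, qₖ = aₖqₖ₋₁ + qₖ₋₂ (with p₋₁=1, p₋₂=0, q₋₁=0, q₋₂=1):
  k=0: a=15, p=15, q=1
  k=1: a=8, p=121, q=8
  k=2: a=1, p=136, q=9

136/9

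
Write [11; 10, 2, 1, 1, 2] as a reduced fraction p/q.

1498/135

Using pₖ = aₖpₖ₋₁ + pₖ₋₂ and qₖ = aₖqₖ₋₁ + qₖ₋₂:
  k=0: a=11, p=11, q=1
  k=1: a=10, p=111, q=10
  k=2: a=2, p=233, q=21
  k=3: a=1, p=344, q=31
  k=4: a=1, p=577, q=52
  k=5: a=2, p=1498, q=135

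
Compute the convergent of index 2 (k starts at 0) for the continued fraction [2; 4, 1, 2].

11/5

Using pₖ = aₖpₖ₋₁ + pₖ₋₂, qₖ = aₖqₖ₋₁ + qₖ₋₂ (with p₋₁=1, p₋₂=0, q₋₁=0, q₋₂=1):
  k=0: a=2, p=2, q=1
  k=1: a=4, p=9, q=4
  k=2: a=1, p=11, q=5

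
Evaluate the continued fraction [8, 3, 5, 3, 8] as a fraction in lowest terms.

3525/424

Fold from the inside: start with 8/1.
  3 + 1/8 = 25/8
  5 + 8/25 = 133/25
  3 + 25/133 = 424/133
  8 + 133/424 = 3525/424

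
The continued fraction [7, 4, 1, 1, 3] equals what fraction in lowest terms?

Fold from the inside: start with 3/1.
  1 + 1/3 = 4/3
  1 + 3/4 = 7/4
  4 + 4/7 = 32/7
  7 + 7/32 = 231/32

231/32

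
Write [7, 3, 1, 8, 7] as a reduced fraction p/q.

Fold from the inside: start with 7/1.
  8 + 1/7 = 57/7
  1 + 7/57 = 64/57
  3 + 57/64 = 249/64
  7 + 64/249 = 1807/249

1807/249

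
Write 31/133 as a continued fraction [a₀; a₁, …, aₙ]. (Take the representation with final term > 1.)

[0; 4, 3, 2, 4]

31 = 0×133 + 31
133 = 4×31 + 9
31 = 3×9 + 4
9 = 2×4 + 1
4 = 4×1 + 0  (stop)
So 31/133 = [0; 4, 3, 2, 4].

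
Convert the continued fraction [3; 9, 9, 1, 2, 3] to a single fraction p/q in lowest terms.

2746/883

Fold from the inside: start with 3/1.
  2 + 1/3 = 7/3
  1 + 3/7 = 10/7
  9 + 7/10 = 97/10
  9 + 10/97 = 883/97
  3 + 97/883 = 2746/883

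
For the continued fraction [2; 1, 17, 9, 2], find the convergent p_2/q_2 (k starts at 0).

Using pₖ = aₖpₖ₋₁ + pₖ₋₂, qₖ = aₖqₖ₋₁ + qₖ₋₂ (with p₋₁=1, p₋₂=0, q₋₁=0, q₋₂=1):
  k=0: a=2, p=2, q=1
  k=1: a=1, p=3, q=1
  k=2: a=17, p=53, q=18

53/18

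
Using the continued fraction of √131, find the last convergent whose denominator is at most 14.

103/9

√131 = [11; 2, 4, 11, 4, 2, 22, …] (period length 6).
Convergents:
  p_0/q_0 = 11/1
  p_1/q_1 = 23/2
  p_2/q_2 = 103/9
  p_3/q_3 = 1156/101
q_2 = 9 ≤ 14 < 101 = q_3, so the answer is 103/9.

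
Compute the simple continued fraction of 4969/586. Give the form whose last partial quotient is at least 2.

4969 = 8·586 + 281
586 = 2·281 + 24
281 = 11·24 + 17
24 = 1·17 + 7
17 = 2·7 + 3
7 = 2·3 + 1
3 = 3·1 + 0  (stop)
So 4969/586 = [8; 2, 11, 1, 2, 2, 3].

[8; 2, 11, 1, 2, 2, 3]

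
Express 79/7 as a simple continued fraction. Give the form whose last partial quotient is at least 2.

79 = 11×7 + 2
7 = 3×2 + 1
2 = 2×1 + 0  (stop)
So 79/7 = [11; 3, 2].

[11; 3, 2]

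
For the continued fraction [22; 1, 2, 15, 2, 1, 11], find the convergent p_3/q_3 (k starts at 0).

1043/46

Using pₖ = aₖpₖ₋₁ + pₖ₋₂, qₖ = aₖqₖ₋₁ + qₖ₋₂ (with p₋₁=1, p₋₂=0, q₋₁=0, q₋₂=1):
  k=0: a=22, p=22, q=1
  k=1: a=1, p=23, q=1
  k=2: a=2, p=68, q=3
  k=3: a=15, p=1043, q=46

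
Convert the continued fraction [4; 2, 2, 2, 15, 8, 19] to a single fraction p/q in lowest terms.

126008/28533

Using pₖ = aₖpₖ₋₁ + pₖ₋₂ and qₖ = aₖqₖ₋₁ + qₖ₋₂:
  k=0: a=4, p=4, q=1
  k=1: a=2, p=9, q=2
  k=2: a=2, p=22, q=5
  k=3: a=2, p=53, q=12
  k=4: a=15, p=817, q=185
  k=5: a=8, p=6589, q=1492
  k=6: a=19, p=126008, q=28533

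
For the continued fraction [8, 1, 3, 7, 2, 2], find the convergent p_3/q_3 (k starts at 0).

254/29

Using pₖ = aₖpₖ₋₁ + pₖ₋₂, qₖ = aₖqₖ₋₁ + qₖ₋₂ (with p₋₁=1, p₋₂=0, q₋₁=0, q₋₂=1):
  k=0: a=8, p=8, q=1
  k=1: a=1, p=9, q=1
  k=2: a=3, p=35, q=4
  k=3: a=7, p=254, q=29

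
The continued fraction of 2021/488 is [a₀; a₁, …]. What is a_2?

13

2021 = 4·488 + 69   →  a_0 = 4
488 = 7·69 + 5   →  a_1 = 7
69 = 13·5 + 4   →  a_2 = 13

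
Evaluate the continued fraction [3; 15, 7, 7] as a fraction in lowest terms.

2321/757

Using pₖ = aₖpₖ₋₁ + pₖ₋₂ and qₖ = aₖqₖ₋₁ + qₖ₋₂:
  k=0: a=3, p=3, q=1
  k=1: a=15, p=46, q=15
  k=2: a=7, p=325, q=106
  k=3: a=7, p=2321, q=757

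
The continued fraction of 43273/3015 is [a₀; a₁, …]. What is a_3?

5

43273 = 14·3015 + 1063   →  a_0 = 14
3015 = 2·1063 + 889   →  a_1 = 2
1063 = 1·889 + 174   →  a_2 = 1
889 = 5·174 + 19   →  a_3 = 5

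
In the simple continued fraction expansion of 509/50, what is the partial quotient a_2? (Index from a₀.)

1

509 = 10·50 + 9   →  a_0 = 10
50 = 5·9 + 5   →  a_1 = 5
9 = 1·5 + 4   →  a_2 = 1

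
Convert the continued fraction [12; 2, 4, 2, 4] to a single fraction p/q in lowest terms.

Fold from the inside: start with 4/1.
  2 + 1/4 = 9/4
  4 + 4/9 = 40/9
  2 + 9/40 = 89/40
  12 + 40/89 = 1108/89

1108/89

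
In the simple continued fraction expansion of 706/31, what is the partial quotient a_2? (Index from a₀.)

706 = 22·31 + 24   →  a_0 = 22
31 = 1·24 + 7   →  a_1 = 1
24 = 3·7 + 3   →  a_2 = 3

3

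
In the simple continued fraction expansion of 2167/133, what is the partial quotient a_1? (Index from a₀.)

2167 = 16·133 + 39   →  a_0 = 16
133 = 3·39 + 16   →  a_1 = 3

3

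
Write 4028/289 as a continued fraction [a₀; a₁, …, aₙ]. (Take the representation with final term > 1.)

[13; 1, 15, 18]

4028 = 13*289 + 271
289 = 1*271 + 18
271 = 15*18 + 1
18 = 18*1 + 0  (stop)
So 4028/289 = [13; 1, 15, 18].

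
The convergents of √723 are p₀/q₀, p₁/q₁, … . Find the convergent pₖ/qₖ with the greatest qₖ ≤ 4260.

√723 = [26; 1, 7, 1, 52, …] (period length 4).
Convergents:
  p_0/q_0 = 26/1
  p_1/q_1 = 27/1
  p_2/q_2 = 215/8
  p_3/q_3 = 242/9
  p_4/q_4 = 12799/476
  p_5/q_5 = 13041/485
  p_6/q_6 = 104086/3871
  p_7/q_7 = 117127/4356
q_6 = 3871 ≤ 4260 < 4356 = q_7, so the answer is 104086/3871.

104086/3871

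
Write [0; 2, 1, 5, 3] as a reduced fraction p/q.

19/54

Using pₖ = aₖpₖ₋₁ + pₖ₋₂ and qₖ = aₖqₖ₋₁ + qₖ₋₂:
  k=0: a=0, p=0, q=1
  k=1: a=2, p=1, q=2
  k=2: a=1, p=1, q=3
  k=3: a=5, p=6, q=17
  k=4: a=3, p=19, q=54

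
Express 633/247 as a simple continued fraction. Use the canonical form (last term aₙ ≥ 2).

[2; 1, 1, 3, 2, 15]

633 = 2·247 + 139
247 = 1·139 + 108
139 = 1·108 + 31
108 = 3·31 + 15
31 = 2·15 + 1
15 = 15·1 + 0  (stop)
So 633/247 = [2; 1, 1, 3, 2, 15].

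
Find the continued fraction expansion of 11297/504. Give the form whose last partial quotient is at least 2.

11297 = 22·504 + 209
504 = 2·209 + 86
209 = 2·86 + 37
86 = 2·37 + 12
37 = 3·12 + 1
12 = 12·1 + 0  (stop)
So 11297/504 = [22; 2, 2, 2, 3, 12].

[22; 2, 2, 2, 3, 12]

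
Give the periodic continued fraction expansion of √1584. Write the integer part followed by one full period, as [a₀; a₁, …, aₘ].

[39; 1, 3, 1, 78]

a₀ = ⌊√1584⌋ = 39.
With m₀=0, d₀=1 and mₖ₊₁ = dₖaₖ − mₖ, dₖ₊₁ = (n − mₖ₊₁²)/dₖ, aₖ₊₁ = ⌊(a₀+mₖ₊₁)/dₖ₊₁⌋:
  k=1: m=39, d=63, a=1
  k=2: m=24, d=16, a=3
  k=3: m=24, d=63, a=1
  k=4: m=39, d=1, a=78
d=1 and a=2a₀=78 at k=4, so the next step gives (m, d) = (39, 63) again — its k=1 value — and the period has length 4.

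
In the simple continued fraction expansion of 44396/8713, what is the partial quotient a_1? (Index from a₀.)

44396 = 5·8713 + 831   →  a_0 = 5
8713 = 10·831 + 403   →  a_1 = 10

10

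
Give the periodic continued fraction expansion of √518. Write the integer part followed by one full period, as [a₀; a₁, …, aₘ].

[22; 1, 3, 6, 3, 1, 44]

a₀ = ⌊√518⌋ = 22.
With m₀=0, d₀=1 and mₖ₊₁ = dₖaₖ − mₖ, dₖ₊₁ = (n − mₖ₊₁²)/dₖ, aₖ₊₁ = ⌊(a₀+mₖ₊₁)/dₖ₊₁⌋:
  k=1: m=22, d=34, a=1
  k=2: m=12, d=11, a=3
  k=3: m=21, d=7, a=6
  k=4: m=21, d=11, a=3
  k=5: m=12, d=34, a=1
  k=6: m=22, d=1, a=44
d=1 and a=2a₀=44 at k=6, so the next step gives (m, d) = (22, 34) again — its k=1 value — and the period has length 6.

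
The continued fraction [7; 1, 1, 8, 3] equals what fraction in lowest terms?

399/53

Using pₖ = aₖpₖ₋₁ + pₖ₋₂ and qₖ = aₖqₖ₋₁ + qₖ₋₂:
  k=0: a=7, p=7, q=1
  k=1: a=1, p=8, q=1
  k=2: a=1, p=15, q=2
  k=3: a=8, p=128, q=17
  k=4: a=3, p=399, q=53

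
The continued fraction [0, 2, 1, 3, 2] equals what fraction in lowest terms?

9/25

Using pₖ = aₖpₖ₋₁ + pₖ₋₂ and qₖ = aₖqₖ₋₁ + qₖ₋₂:
  k=0: a=0, p=0, q=1
  k=1: a=2, p=1, q=2
  k=2: a=1, p=1, q=3
  k=3: a=3, p=4, q=11
  k=4: a=2, p=9, q=25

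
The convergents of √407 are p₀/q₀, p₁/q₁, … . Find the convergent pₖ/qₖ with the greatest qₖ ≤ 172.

2663/132

√407 = [20; 5, 1, 2, 1, 5, 40, …] (period length 6).
Convergents:
  p_0/q_0 = 20/1
  p_1/q_1 = 101/5
  p_2/q_2 = 121/6
  p_3/q_3 = 343/17
  p_4/q_4 = 464/23
  p_5/q_5 = 2663/132
  p_6/q_6 = 106984/5303
q_5 = 132 ≤ 172 < 5303 = q_6, so the answer is 2663/132.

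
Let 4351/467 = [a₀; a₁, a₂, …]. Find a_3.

2

4351 = 9·467 + 148   →  a_0 = 9
467 = 3·148 + 23   →  a_1 = 3
148 = 6·23 + 10   →  a_2 = 6
23 = 2·10 + 3   →  a_3 = 2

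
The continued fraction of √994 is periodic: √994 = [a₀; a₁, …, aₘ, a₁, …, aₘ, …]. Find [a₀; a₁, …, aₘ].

a₀ = ⌊√994⌋ = 31.
With m₀=0, d₀=1 and mₖ₊₁ = dₖaₖ − mₖ, dₖ₊₁ = (n − mₖ₊₁²)/dₖ, aₖ₊₁ = ⌊(a₀+mₖ₊₁)/dₖ₊₁⌋:
  k=1: m=31, d=33, a=1
  k=2: m=2, d=30, a=1
  k=3: m=28, d=7, a=8
  k=4: m=28, d=30, a=1
  k=5: m=2, d=33, a=1
  k=6: m=31, d=1, a=62
d=1 and a=2a₀=62 at k=6, so the next step gives (m, d) = (31, 33) again — its k=1 value — and the period has length 6.

[31; 1, 1, 8, 1, 1, 62]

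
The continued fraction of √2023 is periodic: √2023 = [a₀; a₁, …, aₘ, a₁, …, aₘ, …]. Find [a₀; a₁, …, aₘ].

[44; 1, 43, 1, 88]

a₀ = ⌊√2023⌋ = 44.
With m₀=0, d₀=1 and mₖ₊₁ = dₖaₖ − mₖ, dₖ₊₁ = (n − mₖ₊₁²)/dₖ, aₖ₊₁ = ⌊(a₀+mₖ₊₁)/dₖ₊₁⌋:
  k=1: m=44, d=87, a=1
  k=2: m=43, d=2, a=43
  k=3: m=43, d=87, a=1
  k=4: m=44, d=1, a=88
d=1 and a=2a₀=88 at k=4, so the next step gives (m, d) = (44, 87) again — its k=1 value — and the period has length 4.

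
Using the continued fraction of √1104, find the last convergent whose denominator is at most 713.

7775/234

√1104 = [33; 4, 2, 2, 2, 4, 66, …] (period length 6).
Convergents:
  p_0/q_0 = 33/1
  p_1/q_1 = 133/4
  p_2/q_2 = 299/9
  p_3/q_3 = 731/22
  p_4/q_4 = 1761/53
  p_5/q_5 = 7775/234
  p_6/q_6 = 514911/15497
q_5 = 234 ≤ 713 < 15497 = q_6, so the answer is 7775/234.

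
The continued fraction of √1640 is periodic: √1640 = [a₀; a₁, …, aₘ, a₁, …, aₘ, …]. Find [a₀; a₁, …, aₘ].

a₀ = ⌊√1640⌋ = 40.
With m₀=0, d₀=1 and mₖ₊₁ = dₖaₖ − mₖ, dₖ₊₁ = (n − mₖ₊₁²)/dₖ, aₖ₊₁ = ⌊(a₀+mₖ₊₁)/dₖ₊₁⌋:
  k=1: m=40, d=40, a=2
  k=2: m=40, d=1, a=80
d=1 and a=2a₀=80 at k=2, so the next step gives (m, d) = (40, 40) again — its k=1 value — and the period has length 2.

[40; 2, 80]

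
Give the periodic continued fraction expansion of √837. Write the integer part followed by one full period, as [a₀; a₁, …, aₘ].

a₀ = ⌊√837⌋ = 28.
With m₀=0, d₀=1 and mₖ₊₁ = dₖaₖ − mₖ, dₖ₊₁ = (n − mₖ₊₁²)/dₖ, aₖ₊₁ = ⌊(a₀+mₖ₊₁)/dₖ₊₁⌋:
  k=1: m=28, d=53, a=1
  k=2: m=25, d=4, a=13
  k=3: m=27, d=27, a=2
  k=4: m=27, d=4, a=13
  k=5: m=25, d=53, a=1
  k=6: m=28, d=1, a=56
d=1 and a=2a₀=56 at k=6, so the next step gives (m, d) = (28, 53) again — its k=1 value — and the period has length 6.

[28; 1, 13, 2, 13, 1, 56]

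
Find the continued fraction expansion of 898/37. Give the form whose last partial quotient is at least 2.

898 = 24*37 + 10
37 = 3*10 + 7
10 = 1*7 + 3
7 = 2*3 + 1
3 = 3*1 + 0  (stop)
So 898/37 = [24; 3, 1, 2, 3].

[24; 3, 1, 2, 3]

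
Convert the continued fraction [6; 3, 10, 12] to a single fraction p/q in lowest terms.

2371/375

Fold from the inside: start with 12/1.
  10 + 1/12 = 121/12
  3 + 12/121 = 375/121
  6 + 121/375 = 2371/375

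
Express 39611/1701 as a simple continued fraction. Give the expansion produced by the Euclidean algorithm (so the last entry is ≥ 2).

39611 = 23×1701 + 488
1701 = 3×488 + 237
488 = 2×237 + 14
237 = 16×14 + 13
14 = 1×13 + 1
13 = 13×1 + 0  (stop)
So 39611/1701 = [23; 3, 2, 16, 1, 13].

[23; 3, 2, 16, 1, 13]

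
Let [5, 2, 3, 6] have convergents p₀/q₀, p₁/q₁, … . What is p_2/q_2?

Using pₖ = aₖpₖ₋₁ + pₖ₋₂, qₖ = aₖqₖ₋₁ + qₖ₋₂ (with p₋₁=1, p₋₂=0, q₋₁=0, q₋₂=1):
  k=0: a=5, p=5, q=1
  k=1: a=2, p=11, q=2
  k=2: a=3, p=38, q=7

38/7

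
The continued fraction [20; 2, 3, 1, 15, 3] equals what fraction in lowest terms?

Fold from the inside: start with 3/1.
  15 + 1/3 = 46/3
  1 + 3/46 = 49/46
  3 + 46/49 = 193/49
  2 + 49/193 = 435/193
  20 + 193/435 = 8893/435

8893/435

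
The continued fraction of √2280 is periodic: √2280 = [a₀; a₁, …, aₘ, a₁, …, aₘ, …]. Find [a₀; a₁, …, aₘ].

[47; 1, 2, 1, 94]

a₀ = ⌊√2280⌋ = 47.
With m₀=0, d₀=1 and mₖ₊₁ = dₖaₖ − mₖ, dₖ₊₁ = (n − mₖ₊₁²)/dₖ, aₖ₊₁ = ⌊(a₀+mₖ₊₁)/dₖ₊₁⌋:
  k=1: m=47, d=71, a=1
  k=2: m=24, d=24, a=2
  k=3: m=24, d=71, a=1
  k=4: m=47, d=1, a=94
d=1 and a=2a₀=94 at k=4, so the next step gives (m, d) = (47, 71) again — its k=1 value — and the period has length 4.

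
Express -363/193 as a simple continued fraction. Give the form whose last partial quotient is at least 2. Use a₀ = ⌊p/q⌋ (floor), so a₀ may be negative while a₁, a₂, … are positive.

[-2; 8, 2, 1, 1, 4]

-363 = -2×193 + 23
193 = 8×23 + 9
23 = 2×9 + 5
9 = 1×5 + 4
5 = 1×4 + 1
4 = 4×1 + 0  (stop)
So -363/193 = [-2; 8, 2, 1, 1, 4].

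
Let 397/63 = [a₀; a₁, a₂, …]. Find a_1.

3

397 = 6·63 + 19   →  a_0 = 6
63 = 3·19 + 6   →  a_1 = 3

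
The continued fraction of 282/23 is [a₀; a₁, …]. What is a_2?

1

282 = 12·23 + 6   →  a_0 = 12
23 = 3·6 + 5   →  a_1 = 3
6 = 1·5 + 1   →  a_2 = 1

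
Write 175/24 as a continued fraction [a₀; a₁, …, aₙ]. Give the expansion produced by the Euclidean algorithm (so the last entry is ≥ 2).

175 = 7·24 + 7
24 = 3·7 + 3
7 = 2·3 + 1
3 = 3·1 + 0  (stop)
So 175/24 = [7; 3, 2, 3].

[7; 3, 2, 3]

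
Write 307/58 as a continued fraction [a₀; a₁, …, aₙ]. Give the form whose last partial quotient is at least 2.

[5; 3, 2, 2, 3]

307 = 5·58 + 17
58 = 3·17 + 7
17 = 2·7 + 3
7 = 2·3 + 1
3 = 3·1 + 0  (stop)
So 307/58 = [5; 3, 2, 2, 3].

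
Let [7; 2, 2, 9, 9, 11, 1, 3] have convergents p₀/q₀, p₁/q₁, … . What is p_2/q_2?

37/5

Using pₖ = aₖpₖ₋₁ + pₖ₋₂, qₖ = aₖqₖ₋₁ + qₖ₋₂ (with p₋₁=1, p₋₂=0, q₋₁=0, q₋₂=1):
  k=0: a=7, p=7, q=1
  k=1: a=2, p=15, q=2
  k=2: a=2, p=37, q=5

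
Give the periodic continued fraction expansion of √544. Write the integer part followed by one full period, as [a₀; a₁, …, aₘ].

[23; 3, 11, 3, 46]

a₀ = ⌊√544⌋ = 23.
With m₀=0, d₀=1 and mₖ₊₁ = dₖaₖ − mₖ, dₖ₊₁ = (n − mₖ₊₁²)/dₖ, aₖ₊₁ = ⌊(a₀+mₖ₊₁)/dₖ₊₁⌋:
  k=1: m=23, d=15, a=3
  k=2: m=22, d=4, a=11
  k=3: m=22, d=15, a=3
  k=4: m=23, d=1, a=46
d=1 and a=2a₀=46 at k=4, so the next step gives (m, d) = (23, 15) again — its k=1 value — and the period has length 4.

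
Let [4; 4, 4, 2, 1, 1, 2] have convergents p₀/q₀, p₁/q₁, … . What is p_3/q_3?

Using pₖ = aₖpₖ₋₁ + pₖ₋₂, qₖ = aₖqₖ₋₁ + qₖ₋₂ (with p₋₁=1, p₋₂=0, q₋₁=0, q₋₂=1):
  k=0: a=4, p=4, q=1
  k=1: a=4, p=17, q=4
  k=2: a=4, p=72, q=17
  k=3: a=2, p=161, q=38

161/38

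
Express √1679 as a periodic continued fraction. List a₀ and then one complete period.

a₀ = ⌊√1679⌋ = 40.
With m₀=0, d₀=1 and mₖ₊₁ = dₖaₖ − mₖ, dₖ₊₁ = (n − mₖ₊₁²)/dₖ, aₖ₊₁ = ⌊(a₀+mₖ₊₁)/dₖ₊₁⌋:
  k=1: m=40, d=79, a=1
  k=2: m=39, d=2, a=39
  k=3: m=39, d=79, a=1
  k=4: m=40, d=1, a=80
d=1 and a=2a₀=80 at k=4, so the next step gives (m, d) = (40, 79) again — its k=1 value — and the period has length 4.

[40; 1, 39, 1, 80]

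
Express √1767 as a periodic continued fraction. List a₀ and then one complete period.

a₀ = ⌊√1767⌋ = 42.
With m₀=0, d₀=1 and mₖ₊₁ = dₖaₖ − mₖ, dₖ₊₁ = (n − mₖ₊₁²)/dₖ, aₖ₊₁ = ⌊(a₀+mₖ₊₁)/dₖ₊₁⌋:
  k=1: m=42, d=3, a=28
  k=2: m=42, d=1, a=84
d=1 and a=2a₀=84 at k=2, so the next step gives (m, d) = (42, 3) again — its k=1 value — and the period has length 2.

[42; 28, 84]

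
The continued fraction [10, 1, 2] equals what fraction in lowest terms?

32/3

Using pₖ = aₖpₖ₋₁ + pₖ₋₂ and qₖ = aₖqₖ₋₁ + qₖ₋₂:
  k=0: a=10, p=10, q=1
  k=1: a=1, p=11, q=1
  k=2: a=2, p=32, q=3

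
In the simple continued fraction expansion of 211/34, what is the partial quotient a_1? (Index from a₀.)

4

211 = 6·34 + 7   →  a_0 = 6
34 = 4·7 + 6   →  a_1 = 4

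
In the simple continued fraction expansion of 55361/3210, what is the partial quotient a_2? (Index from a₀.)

17

55361 = 17·3210 + 791   →  a_0 = 17
3210 = 4·791 + 46   →  a_1 = 4
791 = 17·46 + 9   →  a_2 = 17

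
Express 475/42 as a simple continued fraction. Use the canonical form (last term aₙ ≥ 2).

475 = 11·42 + 13
42 = 3·13 + 3
13 = 4·3 + 1
3 = 3·1 + 0  (stop)
So 475/42 = [11; 3, 4, 3].

[11; 3, 4, 3]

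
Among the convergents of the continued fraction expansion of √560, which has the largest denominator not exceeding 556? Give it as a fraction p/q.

10081/426

√560 = [23; 1, 1, 1, 46, …] (period length 4).
Convergents:
  p_0/q_0 = 23/1
  p_1/q_1 = 24/1
  p_2/q_2 = 47/2
  p_3/q_3 = 71/3
  p_4/q_4 = 3313/140
  p_5/q_5 = 3384/143
  p_6/q_6 = 6697/283
  p_7/q_7 = 10081/426
  p_8/q_8 = 470423/19879
q_7 = 426 ≤ 556 < 19879 = q_8, so the answer is 10081/426.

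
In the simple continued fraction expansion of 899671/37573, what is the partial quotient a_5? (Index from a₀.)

899671 = 23·37573 + 35492   →  a_0 = 23
37573 = 1·35492 + 2081   →  a_1 = 1
35492 = 17·2081 + 115   →  a_2 = 17
2081 = 18·115 + 11   →  a_3 = 18
115 = 10·11 + 5   →  a_4 = 10
11 = 2·5 + 1   →  a_5 = 2

2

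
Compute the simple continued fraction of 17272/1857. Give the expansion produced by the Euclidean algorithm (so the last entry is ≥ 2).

17272 = 9·1857 + 559
1857 = 3·559 + 180
559 = 3·180 + 19
180 = 9·19 + 9
19 = 2·9 + 1
9 = 9·1 + 0  (stop)
So 17272/1857 = [9; 3, 3, 9, 2, 9].

[9; 3, 3, 9, 2, 9]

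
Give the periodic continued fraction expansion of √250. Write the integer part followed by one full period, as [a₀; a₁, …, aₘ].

[15; 1, 4, 3, 3, 4, 1, 30]

a₀ = ⌊√250⌋ = 15.
With m₀=0, d₀=1 and mₖ₊₁ = dₖaₖ − mₖ, dₖ₊₁ = (n − mₖ₊₁²)/dₖ, aₖ₊₁ = ⌊(a₀+mₖ₊₁)/dₖ₊₁⌋:
  k=1: m=15, d=25, a=1
  k=2: m=10, d=6, a=4
  k=3: m=14, d=9, a=3
  k=4: m=13, d=9, a=3
  k=5: m=14, d=6, a=4
  k=6: m=10, d=25, a=1
  k=7: m=15, d=1, a=30
d=1 and a=2a₀=30 at k=7, so the next step gives (m, d) = (15, 25) again — its k=1 value — and the period has length 7.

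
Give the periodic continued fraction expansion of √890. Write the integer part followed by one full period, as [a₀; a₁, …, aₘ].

a₀ = ⌊√890⌋ = 29.
With m₀=0, d₀=1 and mₖ₊₁ = dₖaₖ − mₖ, dₖ₊₁ = (n − mₖ₊₁²)/dₖ, aₖ₊₁ = ⌊(a₀+mₖ₊₁)/dₖ₊₁⌋:
  k=1: m=29, d=49, a=1
  k=2: m=20, d=10, a=4
  k=3: m=20, d=49, a=1
  k=4: m=29, d=1, a=58
d=1 and a=2a₀=58 at k=4, so the next step gives (m, d) = (29, 49) again — its k=1 value — and the period has length 4.

[29; 1, 4, 1, 58]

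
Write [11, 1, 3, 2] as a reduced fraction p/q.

106/9

Using pₖ = aₖpₖ₋₁ + pₖ₋₂ and qₖ = aₖqₖ₋₁ + qₖ₋₂:
  k=0: a=11, p=11, q=1
  k=1: a=1, p=12, q=1
  k=2: a=3, p=47, q=4
  k=3: a=2, p=106, q=9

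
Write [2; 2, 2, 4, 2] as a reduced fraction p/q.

Using pₖ = aₖpₖ₋₁ + pₖ₋₂ and qₖ = aₖqₖ₋₁ + qₖ₋₂:
  k=0: a=2, p=2, q=1
  k=1: a=2, p=5, q=2
  k=2: a=2, p=12, q=5
  k=3: a=4, p=53, q=22
  k=4: a=2, p=118, q=49

118/49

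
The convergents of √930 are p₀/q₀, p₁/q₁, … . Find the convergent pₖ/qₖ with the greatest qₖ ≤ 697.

7441/244

√930 = [30; 2, 60, …] (period length 2).
Convergents:
  p_0/q_0 = 30/1
  p_1/q_1 = 61/2
  p_2/q_2 = 3690/121
  p_3/q_3 = 7441/244
  p_4/q_4 = 450150/14761
q_3 = 244 ≤ 697 < 14761 = q_4, so the answer is 7441/244.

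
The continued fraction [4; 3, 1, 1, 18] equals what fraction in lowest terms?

Using pₖ = aₖpₖ₋₁ + pₖ₋₂ and qₖ = aₖqₖ₋₁ + qₖ₋₂:
  k=0: a=4, p=4, q=1
  k=1: a=3, p=13, q=3
  k=2: a=1, p=17, q=4
  k=3: a=1, p=30, q=7
  k=4: a=18, p=557, q=130

557/130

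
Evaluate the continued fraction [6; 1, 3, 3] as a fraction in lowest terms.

88/13

Using pₖ = aₖpₖ₋₁ + pₖ₋₂ and qₖ = aₖqₖ₋₁ + qₖ₋₂:
  k=0: a=6, p=6, q=1
  k=1: a=1, p=7, q=1
  k=2: a=3, p=27, q=4
  k=3: a=3, p=88, q=13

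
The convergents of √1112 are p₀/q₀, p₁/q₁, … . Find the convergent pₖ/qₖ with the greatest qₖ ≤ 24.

√1112 = [33; 2, 1, 7, 1, 2, 66, …] (period length 6).
Convergents:
  p_0/q_0 = 33/1
  p_1/q_1 = 67/2
  p_2/q_2 = 100/3
  p_3/q_3 = 767/23
  p_4/q_4 = 867/26
q_3 = 23 ≤ 24 < 26 = q_4, so the answer is 767/23.

767/23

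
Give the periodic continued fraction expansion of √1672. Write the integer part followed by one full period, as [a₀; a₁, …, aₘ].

a₀ = ⌊√1672⌋ = 40.
With m₀=0, d₀=1 and mₖ₊₁ = dₖaₖ − mₖ, dₖ₊₁ = (n − mₖ₊₁²)/dₖ, aₖ₊₁ = ⌊(a₀+mₖ₊₁)/dₖ₊₁⌋:
  k=1: m=40, d=72, a=1
  k=2: m=32, d=9, a=8
  k=3: m=40, d=8, a=10
  k=4: m=40, d=9, a=8
  k=5: m=32, d=72, a=1
  k=6: m=40, d=1, a=80
d=1 and a=2a₀=80 at k=6, so the next step gives (m, d) = (40, 72) again — its k=1 value — and the period has length 6.

[40; 1, 8, 10, 8, 1, 80]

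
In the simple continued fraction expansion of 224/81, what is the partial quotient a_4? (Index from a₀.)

1

224 = 2·81 + 62   →  a_0 = 2
81 = 1·62 + 19   →  a_1 = 1
62 = 3·19 + 5   →  a_2 = 3
19 = 3·5 + 4   →  a_3 = 3
5 = 1·4 + 1   →  a_4 = 1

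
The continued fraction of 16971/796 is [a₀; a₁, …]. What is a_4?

16971 = 21·796 + 255   →  a_0 = 21
796 = 3·255 + 31   →  a_1 = 3
255 = 8·31 + 7   →  a_2 = 8
31 = 4·7 + 3   →  a_3 = 4
7 = 2·3 + 1   →  a_4 = 2

2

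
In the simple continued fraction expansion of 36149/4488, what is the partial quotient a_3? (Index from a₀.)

36149 = 8·4488 + 245   →  a_0 = 8
4488 = 18·245 + 78   →  a_1 = 18
245 = 3·78 + 11   →  a_2 = 3
78 = 7·11 + 1   →  a_3 = 7

7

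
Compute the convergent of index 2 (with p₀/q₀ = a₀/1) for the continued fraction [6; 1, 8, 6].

62/9

Using pₖ = aₖpₖ₋₁ + pₖ₋₂, qₖ = aₖqₖ₋₁ + qₖ₋₂ (with p₋₁=1, p₋₂=0, q₋₁=0, q₋₂=1):
  k=0: a=6, p=6, q=1
  k=1: a=1, p=7, q=1
  k=2: a=8, p=62, q=9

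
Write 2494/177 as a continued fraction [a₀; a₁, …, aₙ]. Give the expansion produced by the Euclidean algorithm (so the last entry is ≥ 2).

[14; 11, 16]

2494 = 14·177 + 16
177 = 11·16 + 1
16 = 16·1 + 0  (stop)
So 2494/177 = [14; 11, 16].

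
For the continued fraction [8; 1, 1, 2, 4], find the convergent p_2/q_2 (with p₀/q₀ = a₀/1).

Using pₖ = aₖpₖ₋₁ + pₖ₋₂, qₖ = aₖqₖ₋₁ + qₖ₋₂ (with p₋₁=1, p₋₂=0, q₋₁=0, q₋₂=1):
  k=0: a=8, p=8, q=1
  k=1: a=1, p=9, q=1
  k=2: a=1, p=17, q=2

17/2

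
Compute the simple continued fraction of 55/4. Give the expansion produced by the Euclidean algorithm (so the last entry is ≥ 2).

55 = 13×4 + 3
4 = 1×3 + 1
3 = 3×1 + 0  (stop)
So 55/4 = [13; 1, 3].

[13; 1, 3]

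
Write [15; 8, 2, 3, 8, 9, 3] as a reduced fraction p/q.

209680/13869

Fold from the inside: start with 3/1.
  9 + 1/3 = 28/3
  8 + 3/28 = 227/28
  3 + 28/227 = 709/227
  2 + 227/709 = 1645/709
  8 + 709/1645 = 13869/1645
  15 + 1645/13869 = 209680/13869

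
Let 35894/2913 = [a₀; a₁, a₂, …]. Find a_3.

2

35894 = 12·2913 + 938   →  a_0 = 12
2913 = 3·938 + 99   →  a_1 = 3
938 = 9·99 + 47   →  a_2 = 9
99 = 2·47 + 5   →  a_3 = 2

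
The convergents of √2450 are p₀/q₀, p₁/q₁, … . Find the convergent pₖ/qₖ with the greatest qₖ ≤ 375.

9751/197

√2450 = [49; 2, 98, …] (period length 2).
Convergents:
  p_0/q_0 = 49/1
  p_1/q_1 = 99/2
  p_2/q_2 = 9751/197
  p_3/q_3 = 19601/396
q_2 = 197 ≤ 375 < 396 = q_3, so the answer is 9751/197.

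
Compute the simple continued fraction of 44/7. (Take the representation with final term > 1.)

44 = 6×7 + 2
7 = 3×2 + 1
2 = 2×1 + 0  (stop)
So 44/7 = [6; 3, 2].

[6; 3, 2]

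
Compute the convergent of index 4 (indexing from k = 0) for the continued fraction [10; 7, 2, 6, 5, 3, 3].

Using pₖ = aₖpₖ₋₁ + pₖ₋₂, qₖ = aₖqₖ₋₁ + qₖ₋₂ (with p₋₁=1, p₋₂=0, q₋₁=0, q₋₂=1):
  k=0: a=10, p=10, q=1
  k=1: a=7, p=71, q=7
  k=2: a=2, p=152, q=15
  k=3: a=6, p=983, q=97
  k=4: a=5, p=5067, q=500

5067/500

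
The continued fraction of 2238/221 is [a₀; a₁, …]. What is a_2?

2238 = 10·221 + 28   →  a_0 = 10
221 = 7·28 + 25   →  a_1 = 7
28 = 1·25 + 3   →  a_2 = 1

1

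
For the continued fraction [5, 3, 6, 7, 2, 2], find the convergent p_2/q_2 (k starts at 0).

101/19

Using pₖ = aₖpₖ₋₁ + pₖ₋₂, qₖ = aₖqₖ₋₁ + qₖ₋₂ (with p₋₁=1, p₋₂=0, q₋₁=0, q₋₂=1):
  k=0: a=5, p=5, q=1
  k=1: a=3, p=16, q=3
  k=2: a=6, p=101, q=19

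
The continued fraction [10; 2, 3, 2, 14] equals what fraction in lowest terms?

2411/231

Fold from the inside: start with 14/1.
  2 + 1/14 = 29/14
  3 + 14/29 = 101/29
  2 + 29/101 = 231/101
  10 + 101/231 = 2411/231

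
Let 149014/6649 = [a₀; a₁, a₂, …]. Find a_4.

149014 = 22·6649 + 2736   →  a_0 = 22
6649 = 2·2736 + 1177   →  a_1 = 2
2736 = 2·1177 + 382   →  a_2 = 2
1177 = 3·382 + 31   →  a_3 = 3
382 = 12·31 + 10   →  a_4 = 12

12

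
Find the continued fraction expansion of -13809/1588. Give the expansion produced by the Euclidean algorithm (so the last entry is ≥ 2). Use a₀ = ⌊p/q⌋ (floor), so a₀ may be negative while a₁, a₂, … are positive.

[-9; 3, 3, 2, 9, 2, 3]

-13809 = -9*1588 + 483
1588 = 3*483 + 139
483 = 3*139 + 66
139 = 2*66 + 7
66 = 9*7 + 3
7 = 2*3 + 1
3 = 3*1 + 0  (stop)
So -13809/1588 = [-9; 3, 3, 2, 9, 2, 3].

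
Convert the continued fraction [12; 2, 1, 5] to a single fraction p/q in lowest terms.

Fold from the inside: start with 5/1.
  1 + 1/5 = 6/5
  2 + 5/6 = 17/6
  12 + 6/17 = 210/17

210/17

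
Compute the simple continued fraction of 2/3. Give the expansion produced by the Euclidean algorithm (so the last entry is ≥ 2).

[0; 1, 2]

2 = 0*3 + 2
3 = 1*2 + 1
2 = 2*1 + 0  (stop)
So 2/3 = [0; 1, 2].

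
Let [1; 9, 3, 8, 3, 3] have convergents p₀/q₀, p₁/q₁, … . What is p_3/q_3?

Using pₖ = aₖpₖ₋₁ + pₖ₋₂, qₖ = aₖqₖ₋₁ + qₖ₋₂ (with p₋₁=1, p₋₂=0, q₋₁=0, q₋₂=1):
  k=0: a=1, p=1, q=1
  k=1: a=9, p=10, q=9
  k=2: a=3, p=31, q=28
  k=3: a=8, p=258, q=233

258/233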